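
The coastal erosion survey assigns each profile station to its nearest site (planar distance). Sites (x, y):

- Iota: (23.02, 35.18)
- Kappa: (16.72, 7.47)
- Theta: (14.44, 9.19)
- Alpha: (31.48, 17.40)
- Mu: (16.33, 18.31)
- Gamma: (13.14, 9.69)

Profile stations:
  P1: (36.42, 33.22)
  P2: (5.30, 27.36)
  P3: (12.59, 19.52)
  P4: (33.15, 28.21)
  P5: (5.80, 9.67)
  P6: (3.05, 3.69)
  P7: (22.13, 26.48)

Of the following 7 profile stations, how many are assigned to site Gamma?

2

P1 → Iota
P2 → Mu
P3 → Mu
P4 → Alpha
P5 → Gamma
P6 → Gamma
P7 → Iota
2 of the 7 go to Gamma.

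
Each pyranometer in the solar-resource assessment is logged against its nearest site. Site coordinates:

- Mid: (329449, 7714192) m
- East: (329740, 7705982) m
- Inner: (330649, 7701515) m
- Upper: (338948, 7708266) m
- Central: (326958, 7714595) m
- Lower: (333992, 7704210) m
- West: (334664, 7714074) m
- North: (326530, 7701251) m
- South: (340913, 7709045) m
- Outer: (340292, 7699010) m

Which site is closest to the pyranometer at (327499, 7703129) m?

North

Squared distances to each site:
Mid: 126192469.000; East: 13161690.000; Inner: 12527496.000; Upper: 157468370.000; Central: 131761837.000; Lower: 43327610.000; West: 171130250.000; North: 4465845.000; South: 214934452.000; Outer: 180627010.000.
Minimum at North.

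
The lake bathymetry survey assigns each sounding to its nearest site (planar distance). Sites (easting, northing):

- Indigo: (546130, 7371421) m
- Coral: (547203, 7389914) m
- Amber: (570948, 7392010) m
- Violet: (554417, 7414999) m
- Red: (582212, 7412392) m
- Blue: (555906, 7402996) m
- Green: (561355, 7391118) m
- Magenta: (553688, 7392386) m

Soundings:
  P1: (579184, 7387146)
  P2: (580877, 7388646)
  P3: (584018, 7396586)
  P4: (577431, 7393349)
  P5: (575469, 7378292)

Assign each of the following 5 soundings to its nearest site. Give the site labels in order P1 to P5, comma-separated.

P1 → Amber (d²=91490192.00)
P2 → Amber (d²=109901537.00)
P3 → Amber (d²=191764676.00)
P4 → Amber (d²=43822210.00)
P5 → Amber (d²=208622965.00)

Amber, Amber, Amber, Amber, Amber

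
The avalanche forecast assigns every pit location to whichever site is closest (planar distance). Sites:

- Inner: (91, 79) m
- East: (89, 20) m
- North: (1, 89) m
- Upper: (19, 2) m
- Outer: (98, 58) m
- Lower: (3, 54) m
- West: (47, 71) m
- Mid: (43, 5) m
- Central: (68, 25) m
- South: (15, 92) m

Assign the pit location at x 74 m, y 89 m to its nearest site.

Squared distances to each site:
Inner: 389.000; East: 4986.000; North: 5329.000; Upper: 10594.000; Outer: 1537.000; Lower: 6266.000; West: 1053.000; Mid: 8017.000; Central: 4132.000; South: 3490.000.
Minimum at Inner.

Inner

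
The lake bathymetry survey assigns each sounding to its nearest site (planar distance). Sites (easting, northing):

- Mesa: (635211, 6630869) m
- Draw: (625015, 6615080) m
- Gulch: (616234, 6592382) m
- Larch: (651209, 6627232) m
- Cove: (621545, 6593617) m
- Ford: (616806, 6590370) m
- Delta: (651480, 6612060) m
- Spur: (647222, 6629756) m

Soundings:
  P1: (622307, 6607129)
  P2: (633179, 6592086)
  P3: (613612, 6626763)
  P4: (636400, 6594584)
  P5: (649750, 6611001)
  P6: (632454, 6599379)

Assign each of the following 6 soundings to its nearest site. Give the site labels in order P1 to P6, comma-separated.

Draw, Cove, Draw, Cove, Delta, Cove

P1 → Draw (d²=70551665.00)
P2 → Cove (d²=137693917.00)
P3 → Draw (d²=266520898.00)
P4 → Cove (d²=221606114.00)
P5 → Delta (d²=4114381.00)
P6 → Cove (d²=152206925.00)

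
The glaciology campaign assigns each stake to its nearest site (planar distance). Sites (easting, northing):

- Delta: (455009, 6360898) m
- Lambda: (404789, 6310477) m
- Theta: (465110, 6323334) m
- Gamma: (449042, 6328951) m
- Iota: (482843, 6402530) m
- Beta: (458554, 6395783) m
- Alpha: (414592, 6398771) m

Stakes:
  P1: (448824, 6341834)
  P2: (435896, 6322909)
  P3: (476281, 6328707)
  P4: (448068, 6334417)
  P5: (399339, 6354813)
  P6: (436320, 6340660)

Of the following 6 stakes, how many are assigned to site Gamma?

P1 → Gamma
P2 → Gamma
P3 → Theta
P4 → Gamma
P5 → Lambda
P6 → Gamma
4 of the 6 go to Gamma.

4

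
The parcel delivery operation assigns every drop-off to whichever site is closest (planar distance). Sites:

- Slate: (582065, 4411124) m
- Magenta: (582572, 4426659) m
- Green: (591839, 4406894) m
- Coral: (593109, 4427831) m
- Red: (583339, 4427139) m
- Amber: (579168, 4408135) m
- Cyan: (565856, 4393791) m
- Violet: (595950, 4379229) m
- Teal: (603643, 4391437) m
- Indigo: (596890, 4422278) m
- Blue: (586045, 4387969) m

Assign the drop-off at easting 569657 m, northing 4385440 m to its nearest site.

Squared distances to each site:
Slate: 813626320.000; Magenta: 1865803186.000; Green: 952315240.000; Coral: 2346993185.000; Red: 1926003725.000; Amber: 605522146.000; Cyan: 84186802.000; Violet: 729898370.000; Teal: 1191012205.000; Indigo: 2098674533.000; Blue: 274962385.000.
Minimum at Cyan.

Cyan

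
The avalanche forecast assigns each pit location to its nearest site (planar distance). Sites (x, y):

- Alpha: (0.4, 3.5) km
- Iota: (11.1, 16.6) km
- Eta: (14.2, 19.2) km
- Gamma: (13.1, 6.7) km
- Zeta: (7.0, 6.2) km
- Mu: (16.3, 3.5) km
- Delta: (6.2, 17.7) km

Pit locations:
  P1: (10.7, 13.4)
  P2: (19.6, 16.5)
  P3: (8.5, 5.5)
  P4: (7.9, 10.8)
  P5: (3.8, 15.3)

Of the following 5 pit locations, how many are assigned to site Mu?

P1 → Iota
P2 → Eta
P3 → Zeta
P4 → Zeta
P5 → Delta
0 of the 5 go to Mu.

0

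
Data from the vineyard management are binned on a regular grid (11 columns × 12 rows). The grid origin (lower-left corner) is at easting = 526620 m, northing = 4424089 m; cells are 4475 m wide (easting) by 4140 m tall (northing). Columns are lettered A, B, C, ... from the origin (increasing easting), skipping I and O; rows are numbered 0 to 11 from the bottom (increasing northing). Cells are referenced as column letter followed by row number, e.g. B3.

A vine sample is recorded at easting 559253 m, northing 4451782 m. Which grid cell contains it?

Column index: ⌊(559253 − 526620) / 4475⌋ = ⌊7.292⌋ = 7 → column H
Row offset from origin: ⌊(4451782 − 4424089) / 4140⌋ = ⌊6.689⌋ = 6 → row 6

H6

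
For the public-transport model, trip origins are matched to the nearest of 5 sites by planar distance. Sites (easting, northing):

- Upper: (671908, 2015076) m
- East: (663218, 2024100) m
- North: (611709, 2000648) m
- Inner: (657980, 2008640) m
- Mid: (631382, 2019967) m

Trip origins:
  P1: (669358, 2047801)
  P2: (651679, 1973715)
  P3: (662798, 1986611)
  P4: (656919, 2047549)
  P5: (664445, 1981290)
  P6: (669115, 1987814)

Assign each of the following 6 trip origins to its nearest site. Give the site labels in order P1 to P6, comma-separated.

East, Inner, Inner, East, Inner, Inner

P1 → East (d²=599437001.00)
P2 → Inner (d²=1259458226.00)
P3 → Inner (d²=508489965.00)
P4 → East (d²=589533002.00)
P5 → Inner (d²=789818725.00)
P6 → Inner (d²=557710501.00)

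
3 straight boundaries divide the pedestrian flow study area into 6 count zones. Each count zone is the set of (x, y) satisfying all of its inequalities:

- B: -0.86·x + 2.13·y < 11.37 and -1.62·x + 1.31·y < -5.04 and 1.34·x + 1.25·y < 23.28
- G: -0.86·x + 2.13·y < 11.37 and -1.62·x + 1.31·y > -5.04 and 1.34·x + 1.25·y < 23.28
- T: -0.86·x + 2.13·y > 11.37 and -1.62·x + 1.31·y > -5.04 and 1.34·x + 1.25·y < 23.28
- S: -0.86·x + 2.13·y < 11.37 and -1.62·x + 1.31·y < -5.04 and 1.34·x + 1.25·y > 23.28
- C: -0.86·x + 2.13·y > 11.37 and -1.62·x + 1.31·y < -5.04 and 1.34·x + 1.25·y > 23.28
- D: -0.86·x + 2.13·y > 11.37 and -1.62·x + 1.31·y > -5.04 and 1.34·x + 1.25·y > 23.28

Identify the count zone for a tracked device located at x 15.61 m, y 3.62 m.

S

-0.86·15.61 + 2.13·3.62 = -5.714, which is < 11.37
-1.62·15.61 + 1.31·3.62 = -20.546, which is < -5.04
1.34·15.61 + 1.25·3.62 = 25.442, which is > 23.28
This sign pattern matches S.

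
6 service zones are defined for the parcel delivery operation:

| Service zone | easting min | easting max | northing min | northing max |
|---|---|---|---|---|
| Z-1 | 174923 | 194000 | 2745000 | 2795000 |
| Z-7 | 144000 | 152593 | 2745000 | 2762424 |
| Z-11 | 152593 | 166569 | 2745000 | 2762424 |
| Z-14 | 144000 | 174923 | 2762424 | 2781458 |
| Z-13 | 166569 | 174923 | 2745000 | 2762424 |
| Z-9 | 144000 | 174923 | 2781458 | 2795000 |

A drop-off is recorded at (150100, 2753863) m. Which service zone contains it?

Z-7

The point has easting = 150100 and northing = 2753863.
Only Z-7 satisfies 144000 ≤ easting ≤ 152593 and 2745000 ≤ northing ≤ 2762424.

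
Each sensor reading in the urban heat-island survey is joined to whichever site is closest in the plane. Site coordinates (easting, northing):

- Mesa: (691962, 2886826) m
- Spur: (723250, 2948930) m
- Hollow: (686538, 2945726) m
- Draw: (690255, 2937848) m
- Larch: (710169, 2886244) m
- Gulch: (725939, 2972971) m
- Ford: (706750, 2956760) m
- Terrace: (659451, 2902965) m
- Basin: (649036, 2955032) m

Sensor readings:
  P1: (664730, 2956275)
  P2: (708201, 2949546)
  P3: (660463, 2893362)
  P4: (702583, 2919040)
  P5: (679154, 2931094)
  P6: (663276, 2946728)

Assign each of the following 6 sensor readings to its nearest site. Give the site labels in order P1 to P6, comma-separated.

P1 → Basin (d²=247846685.00)
P2 → Ford (d²=54147197.00)
P3 → Terrace (d²=93241753.00)
P4 → Draw (d²=505720448.00)
P5 → Draw (d²=168848717.00)
P6 → Basin (d²=271734016.00)

Basin, Ford, Terrace, Draw, Draw, Basin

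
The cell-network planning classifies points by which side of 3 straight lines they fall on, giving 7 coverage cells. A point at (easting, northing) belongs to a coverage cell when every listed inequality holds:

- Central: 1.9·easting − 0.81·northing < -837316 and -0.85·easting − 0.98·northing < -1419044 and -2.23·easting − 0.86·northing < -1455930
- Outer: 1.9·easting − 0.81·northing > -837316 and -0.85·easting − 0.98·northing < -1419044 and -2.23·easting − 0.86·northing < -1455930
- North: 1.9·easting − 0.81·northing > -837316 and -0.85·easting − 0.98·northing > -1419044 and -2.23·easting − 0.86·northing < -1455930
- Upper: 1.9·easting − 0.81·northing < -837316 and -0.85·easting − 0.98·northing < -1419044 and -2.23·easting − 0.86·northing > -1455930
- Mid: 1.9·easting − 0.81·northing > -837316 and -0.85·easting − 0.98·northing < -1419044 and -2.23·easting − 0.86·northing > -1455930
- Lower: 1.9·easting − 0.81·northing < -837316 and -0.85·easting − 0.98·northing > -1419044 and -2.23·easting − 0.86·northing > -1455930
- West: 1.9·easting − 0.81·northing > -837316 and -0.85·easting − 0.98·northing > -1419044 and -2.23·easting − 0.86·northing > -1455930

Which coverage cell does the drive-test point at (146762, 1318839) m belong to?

North

1.9·146762 − 0.81·1318839 = -789411.790, which is > -837316
-0.85·146762 − 0.98·1318839 = -1417209.920, which is > -1419044
-2.23·146762 − 0.86·1318839 = -1461480.800, which is < -1455930
This sign pattern matches North.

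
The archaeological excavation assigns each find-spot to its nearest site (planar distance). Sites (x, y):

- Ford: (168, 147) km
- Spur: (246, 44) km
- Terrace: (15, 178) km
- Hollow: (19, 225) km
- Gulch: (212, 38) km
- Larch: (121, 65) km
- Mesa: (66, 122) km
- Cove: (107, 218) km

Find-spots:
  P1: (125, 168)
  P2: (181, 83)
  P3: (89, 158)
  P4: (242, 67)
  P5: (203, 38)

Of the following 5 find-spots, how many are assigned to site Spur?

1

P1 → Ford
P2 → Gulch
P3 → Mesa
P4 → Spur
P5 → Gulch
1 of the 5 goes to Spur.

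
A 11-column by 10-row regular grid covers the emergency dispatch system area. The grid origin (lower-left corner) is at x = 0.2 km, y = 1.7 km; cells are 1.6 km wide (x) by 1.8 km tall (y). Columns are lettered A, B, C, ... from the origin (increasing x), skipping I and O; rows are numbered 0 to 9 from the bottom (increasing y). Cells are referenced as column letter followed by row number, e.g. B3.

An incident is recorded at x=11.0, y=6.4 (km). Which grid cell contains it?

G2

Column index: ⌊(11.0 − 0.2) / 1.6⌋ = ⌊6.750⌋ = 6 → column G
Row offset from origin: ⌊(6.4 − 1.7) / 1.8⌋ = ⌊2.611⌋ = 2 → row 2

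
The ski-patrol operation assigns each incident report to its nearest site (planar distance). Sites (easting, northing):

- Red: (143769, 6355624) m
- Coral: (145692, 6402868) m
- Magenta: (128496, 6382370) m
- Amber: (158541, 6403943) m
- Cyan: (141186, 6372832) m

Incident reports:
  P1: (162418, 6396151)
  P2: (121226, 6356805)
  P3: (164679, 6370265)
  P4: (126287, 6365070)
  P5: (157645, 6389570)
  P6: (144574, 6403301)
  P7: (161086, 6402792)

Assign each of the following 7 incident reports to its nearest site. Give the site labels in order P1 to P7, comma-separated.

Amber, Red, Cyan, Cyan, Amber, Coral, Amber

P1 → Amber (d²=75746393.00)
P2 → Red (d²=509581610.00)
P3 → Cyan (d²=558510538.00)
P4 → Cyan (d²=282228845.00)
P5 → Amber (d²=207385945.00)
P6 → Coral (d²=1437413.00)
P7 → Amber (d²=7801826.00)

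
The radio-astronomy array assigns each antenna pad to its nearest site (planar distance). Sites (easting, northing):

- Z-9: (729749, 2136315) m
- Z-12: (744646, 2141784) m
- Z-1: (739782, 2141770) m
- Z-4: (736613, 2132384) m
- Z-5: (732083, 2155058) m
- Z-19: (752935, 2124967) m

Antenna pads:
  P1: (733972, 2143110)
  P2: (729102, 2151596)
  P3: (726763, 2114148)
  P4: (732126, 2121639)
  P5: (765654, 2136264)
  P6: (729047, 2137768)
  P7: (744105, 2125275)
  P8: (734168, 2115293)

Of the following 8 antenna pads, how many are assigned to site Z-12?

0

P1 → Z-1
P2 → Z-5
P3 → Z-4
P4 → Z-4
P5 → Z-19
P6 → Z-9
P7 → Z-19
P8 → Z-4
0 of the 8 go to Z-12.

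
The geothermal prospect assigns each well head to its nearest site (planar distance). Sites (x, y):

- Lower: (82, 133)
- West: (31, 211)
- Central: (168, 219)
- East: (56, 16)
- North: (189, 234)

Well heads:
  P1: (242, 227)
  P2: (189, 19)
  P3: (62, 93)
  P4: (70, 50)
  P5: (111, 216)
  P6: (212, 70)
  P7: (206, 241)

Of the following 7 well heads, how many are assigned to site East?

P1 → North
P2 → East
P3 → Lower
P4 → East
P5 → Central
P6 → Lower
P7 → North
2 of the 7 go to East.

2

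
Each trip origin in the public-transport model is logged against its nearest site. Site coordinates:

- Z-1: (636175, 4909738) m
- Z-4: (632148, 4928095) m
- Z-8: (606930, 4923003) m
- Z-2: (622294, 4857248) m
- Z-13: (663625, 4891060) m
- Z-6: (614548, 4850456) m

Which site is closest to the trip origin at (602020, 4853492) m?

Squared distances to each site:
Z-1: 4330176541.000; Z-4: 6473303993.000; Z-8: 4855887221.000; Z-2: 425142612.000; Z-13: 5206530649.000; Z-6: 166168080.000.
Minimum at Z-6.

Z-6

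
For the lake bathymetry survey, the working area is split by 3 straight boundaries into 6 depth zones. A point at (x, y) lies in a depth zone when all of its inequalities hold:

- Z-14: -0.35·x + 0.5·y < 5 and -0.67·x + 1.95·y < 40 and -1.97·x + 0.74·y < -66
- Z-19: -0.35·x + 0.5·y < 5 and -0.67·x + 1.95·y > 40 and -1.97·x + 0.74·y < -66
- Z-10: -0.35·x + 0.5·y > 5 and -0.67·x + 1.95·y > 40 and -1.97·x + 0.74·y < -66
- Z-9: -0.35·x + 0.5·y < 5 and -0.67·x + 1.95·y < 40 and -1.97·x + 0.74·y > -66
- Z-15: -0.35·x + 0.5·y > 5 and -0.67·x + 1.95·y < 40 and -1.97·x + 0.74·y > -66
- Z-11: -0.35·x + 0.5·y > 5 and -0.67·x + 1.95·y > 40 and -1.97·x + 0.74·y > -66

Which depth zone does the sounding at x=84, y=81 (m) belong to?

Z-10

-0.35·84 + 0.5·81 = 11.100, which is > 5
-0.67·84 + 1.95·81 = 101.670, which is > 40
-1.97·84 + 0.74·81 = -105.540, which is < -66
This sign pattern matches Z-10.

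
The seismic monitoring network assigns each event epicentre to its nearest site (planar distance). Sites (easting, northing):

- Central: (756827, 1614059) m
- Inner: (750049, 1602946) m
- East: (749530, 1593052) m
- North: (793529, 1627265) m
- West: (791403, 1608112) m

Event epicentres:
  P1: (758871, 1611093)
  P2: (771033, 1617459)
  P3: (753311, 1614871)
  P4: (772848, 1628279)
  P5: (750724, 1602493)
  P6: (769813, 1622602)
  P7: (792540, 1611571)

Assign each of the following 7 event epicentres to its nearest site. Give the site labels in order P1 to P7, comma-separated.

P1 → Central (d²=12975092.00)
P2 → Central (d²=213370436.00)
P3 → Central (d²=13021600.00)
P4 → North (d²=428731957.00)
P5 → Inner (d²=660834.00)
P6 → Central (d²=241619045.00)
P7 → West (d²=13257450.00)

Central, Central, Central, North, Inner, Central, West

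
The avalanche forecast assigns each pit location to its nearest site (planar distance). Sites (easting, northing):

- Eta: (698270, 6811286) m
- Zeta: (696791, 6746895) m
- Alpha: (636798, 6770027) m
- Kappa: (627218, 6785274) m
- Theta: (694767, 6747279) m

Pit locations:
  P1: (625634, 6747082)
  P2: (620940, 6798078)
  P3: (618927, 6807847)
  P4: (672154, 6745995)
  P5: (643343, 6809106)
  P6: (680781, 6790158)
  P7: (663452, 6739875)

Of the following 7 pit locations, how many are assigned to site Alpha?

P1 → Alpha
P2 → Kappa
P3 → Kappa
P4 → Theta
P5 → Kappa
P6 → Eta
P7 → Theta
1 of the 7 goes to Alpha.

1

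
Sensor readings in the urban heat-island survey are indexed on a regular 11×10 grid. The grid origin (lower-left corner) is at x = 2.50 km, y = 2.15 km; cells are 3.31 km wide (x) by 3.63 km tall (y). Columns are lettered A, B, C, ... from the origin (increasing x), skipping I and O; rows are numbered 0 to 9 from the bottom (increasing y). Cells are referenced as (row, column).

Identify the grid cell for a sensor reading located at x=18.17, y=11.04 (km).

(2, E)

Column index: ⌊(18.17 − 2.50) / 3.31⌋ = ⌊4.734⌋ = 4 → column E
Row offset from origin: ⌊(11.04 − 2.15) / 3.63⌋ = ⌊2.449⌋ = 2 → row 2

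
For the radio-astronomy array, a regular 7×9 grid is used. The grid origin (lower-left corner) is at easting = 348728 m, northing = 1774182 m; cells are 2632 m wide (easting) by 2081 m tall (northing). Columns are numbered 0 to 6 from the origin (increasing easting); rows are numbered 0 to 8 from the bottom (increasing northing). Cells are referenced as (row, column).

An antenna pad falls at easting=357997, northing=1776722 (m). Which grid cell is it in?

(1, 3)

Column index: ⌊(357997 − 348728) / 2632⌋ = ⌊3.522⌋ = 3
Row offset from origin: ⌊(1776722 − 1774182) / 2081⌋ = ⌊1.221⌋ = 1 → row 1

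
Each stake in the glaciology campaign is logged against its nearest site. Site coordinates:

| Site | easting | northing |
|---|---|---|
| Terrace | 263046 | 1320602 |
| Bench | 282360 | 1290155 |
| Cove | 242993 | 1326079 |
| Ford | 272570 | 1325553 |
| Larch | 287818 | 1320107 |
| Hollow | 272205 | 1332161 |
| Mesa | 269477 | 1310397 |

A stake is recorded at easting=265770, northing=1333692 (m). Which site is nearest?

Hollow

Squared distances to each site:
Terrace: 178768276.000; Bench: 2170698469.000; Cove: 576749498.000; Ford: 112483321.000; Larch: 670666529.000; Hollow: 43753186.000; Mesa: 556398874.000.
Minimum at Hollow.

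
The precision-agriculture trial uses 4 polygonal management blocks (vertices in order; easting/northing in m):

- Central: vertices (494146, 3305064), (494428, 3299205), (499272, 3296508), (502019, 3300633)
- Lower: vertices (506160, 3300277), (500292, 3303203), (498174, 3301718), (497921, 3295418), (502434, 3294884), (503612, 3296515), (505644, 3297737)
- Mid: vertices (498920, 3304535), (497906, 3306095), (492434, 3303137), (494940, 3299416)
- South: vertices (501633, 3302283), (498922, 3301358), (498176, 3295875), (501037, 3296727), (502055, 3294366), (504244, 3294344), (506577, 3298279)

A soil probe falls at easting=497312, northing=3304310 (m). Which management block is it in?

Mid

Cast a ray rightward from (497312, 3304310). For each polygon, the edges (by vertex number in listed order) whose endpoints lie on opposite sides of northing = 3304310, where each meets that height, and whether that is right or left of the point:
Central: 1–2 at easting≈494182.3 (left), 4–1 at easting≈495485.7 (left) → 0 crossings.
Lower: no edge straddles that height → 0 crossings.
Mid: 2–3 at easting≈494603.9 (left), 4–1 at easting≈498745.1 (right) → 1 crossing.
South: no edge straddles that height → 0 crossings.
Only Mid has an odd count, so the point is inside Mid.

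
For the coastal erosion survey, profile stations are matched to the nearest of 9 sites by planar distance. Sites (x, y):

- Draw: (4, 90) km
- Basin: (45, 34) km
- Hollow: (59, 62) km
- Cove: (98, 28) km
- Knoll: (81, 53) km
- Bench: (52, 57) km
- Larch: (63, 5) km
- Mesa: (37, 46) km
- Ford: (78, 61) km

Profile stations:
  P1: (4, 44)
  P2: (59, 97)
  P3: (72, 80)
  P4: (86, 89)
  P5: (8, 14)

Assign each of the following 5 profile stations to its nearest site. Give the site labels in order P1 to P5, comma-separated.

Mesa, Hollow, Ford, Ford, Basin

P1 → Mesa (d²=1093.00)
P2 → Hollow (d²=1225.00)
P3 → Ford (d²=397.00)
P4 → Ford (d²=848.00)
P5 → Basin (d²=1769.00)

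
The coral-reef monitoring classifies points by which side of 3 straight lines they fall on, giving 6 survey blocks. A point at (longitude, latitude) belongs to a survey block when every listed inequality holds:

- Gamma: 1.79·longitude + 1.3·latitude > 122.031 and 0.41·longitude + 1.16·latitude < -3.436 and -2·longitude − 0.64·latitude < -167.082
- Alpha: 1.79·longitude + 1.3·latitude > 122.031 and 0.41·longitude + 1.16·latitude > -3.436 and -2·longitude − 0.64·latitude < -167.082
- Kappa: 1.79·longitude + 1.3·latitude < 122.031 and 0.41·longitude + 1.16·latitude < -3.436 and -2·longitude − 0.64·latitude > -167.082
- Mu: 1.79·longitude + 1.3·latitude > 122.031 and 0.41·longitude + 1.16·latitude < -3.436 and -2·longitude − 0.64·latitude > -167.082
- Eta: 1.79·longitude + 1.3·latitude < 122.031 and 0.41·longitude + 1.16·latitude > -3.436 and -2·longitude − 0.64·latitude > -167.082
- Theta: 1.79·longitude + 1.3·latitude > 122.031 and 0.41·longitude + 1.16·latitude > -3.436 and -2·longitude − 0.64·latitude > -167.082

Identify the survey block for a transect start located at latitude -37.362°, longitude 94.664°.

1.79·94.664 + 1.3·-37.362 = 120.878, which is < 122.031
0.41·94.664 + 1.16·-37.362 = -4.528, which is < -3.436
-2·94.664 − 0.64·-37.362 = -165.416, which is > -167.082
This sign pattern matches Kappa.

Kappa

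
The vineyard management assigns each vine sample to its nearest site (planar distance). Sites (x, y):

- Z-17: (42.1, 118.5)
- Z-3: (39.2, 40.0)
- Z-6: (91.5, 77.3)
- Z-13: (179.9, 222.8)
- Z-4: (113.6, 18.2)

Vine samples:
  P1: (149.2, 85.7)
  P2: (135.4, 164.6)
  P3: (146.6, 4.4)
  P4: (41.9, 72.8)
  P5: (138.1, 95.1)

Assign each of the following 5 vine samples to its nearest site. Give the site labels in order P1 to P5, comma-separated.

P1 → Z-6 (d²=3399.85)
P2 → Z-13 (d²=5367.49)
P3 → Z-4 (d²=1279.44)
P4 → Z-3 (d²=1083.13)
P5 → Z-6 (d²=2488.40)

Z-6, Z-13, Z-4, Z-3, Z-6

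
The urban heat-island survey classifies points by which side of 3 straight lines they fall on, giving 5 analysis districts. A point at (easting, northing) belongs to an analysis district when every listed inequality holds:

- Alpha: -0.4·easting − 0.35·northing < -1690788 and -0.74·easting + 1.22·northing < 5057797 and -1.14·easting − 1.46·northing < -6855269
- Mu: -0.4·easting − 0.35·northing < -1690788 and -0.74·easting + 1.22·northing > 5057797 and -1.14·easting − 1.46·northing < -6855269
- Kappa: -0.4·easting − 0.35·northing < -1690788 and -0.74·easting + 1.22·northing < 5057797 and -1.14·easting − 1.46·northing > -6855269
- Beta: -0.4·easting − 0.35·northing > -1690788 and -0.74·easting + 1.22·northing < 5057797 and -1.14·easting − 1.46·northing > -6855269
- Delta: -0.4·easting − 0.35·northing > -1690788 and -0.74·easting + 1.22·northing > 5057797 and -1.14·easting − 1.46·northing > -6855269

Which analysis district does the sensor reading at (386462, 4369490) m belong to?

-0.4·386462 − 0.35·4369490 = -1683906.300, which is > -1690788
-0.74·386462 + 1.22·4369490 = 5044795.920, which is < 5057797
-1.14·386462 − 1.46·4369490 = -6820022.080, which is > -6855269
This sign pattern matches Beta.

Beta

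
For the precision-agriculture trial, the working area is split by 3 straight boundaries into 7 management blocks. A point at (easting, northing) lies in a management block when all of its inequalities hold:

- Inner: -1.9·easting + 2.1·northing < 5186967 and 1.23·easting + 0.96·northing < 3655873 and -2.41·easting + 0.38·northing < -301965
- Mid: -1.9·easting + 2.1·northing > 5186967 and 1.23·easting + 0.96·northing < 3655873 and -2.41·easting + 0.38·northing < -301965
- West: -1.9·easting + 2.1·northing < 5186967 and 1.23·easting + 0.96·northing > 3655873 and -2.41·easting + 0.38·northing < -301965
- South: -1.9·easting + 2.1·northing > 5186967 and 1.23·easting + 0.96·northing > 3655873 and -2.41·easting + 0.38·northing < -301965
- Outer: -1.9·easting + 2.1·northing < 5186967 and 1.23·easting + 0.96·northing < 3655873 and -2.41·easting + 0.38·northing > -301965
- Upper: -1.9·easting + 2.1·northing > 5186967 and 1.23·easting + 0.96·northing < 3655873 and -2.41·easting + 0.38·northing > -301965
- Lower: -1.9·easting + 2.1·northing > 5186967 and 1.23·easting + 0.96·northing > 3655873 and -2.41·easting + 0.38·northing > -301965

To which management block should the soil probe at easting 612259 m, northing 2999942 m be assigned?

-1.9·612259 + 2.1·2999942 = 5136586.100, which is < 5186967
1.23·612259 + 0.96·2999942 = 3633022.890, which is < 3655873
-2.41·612259 + 0.38·2999942 = -335566.230, which is < -301965
This sign pattern matches Inner.

Inner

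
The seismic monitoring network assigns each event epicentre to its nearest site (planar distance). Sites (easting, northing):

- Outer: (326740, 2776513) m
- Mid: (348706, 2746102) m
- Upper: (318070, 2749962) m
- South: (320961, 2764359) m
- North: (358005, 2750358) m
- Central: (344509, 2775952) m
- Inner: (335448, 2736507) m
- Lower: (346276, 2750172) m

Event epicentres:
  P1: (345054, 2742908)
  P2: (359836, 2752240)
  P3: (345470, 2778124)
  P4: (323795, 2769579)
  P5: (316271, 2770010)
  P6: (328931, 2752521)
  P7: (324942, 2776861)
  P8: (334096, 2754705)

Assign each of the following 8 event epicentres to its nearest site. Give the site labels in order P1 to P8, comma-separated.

P1 → Mid (d²=23538740.00)
P2 → North (d²=6894485.00)
P3 → Central (d²=5641105.00)
P4 → South (d²=35279956.00)
P5 → South (d²=53929901.00)
P6 → Upper (d²=124509802.00)
P7 → Outer (d²=3353908.00)
P8 → Lower (d²=168900489.00)

Mid, North, Central, South, South, Upper, Outer, Lower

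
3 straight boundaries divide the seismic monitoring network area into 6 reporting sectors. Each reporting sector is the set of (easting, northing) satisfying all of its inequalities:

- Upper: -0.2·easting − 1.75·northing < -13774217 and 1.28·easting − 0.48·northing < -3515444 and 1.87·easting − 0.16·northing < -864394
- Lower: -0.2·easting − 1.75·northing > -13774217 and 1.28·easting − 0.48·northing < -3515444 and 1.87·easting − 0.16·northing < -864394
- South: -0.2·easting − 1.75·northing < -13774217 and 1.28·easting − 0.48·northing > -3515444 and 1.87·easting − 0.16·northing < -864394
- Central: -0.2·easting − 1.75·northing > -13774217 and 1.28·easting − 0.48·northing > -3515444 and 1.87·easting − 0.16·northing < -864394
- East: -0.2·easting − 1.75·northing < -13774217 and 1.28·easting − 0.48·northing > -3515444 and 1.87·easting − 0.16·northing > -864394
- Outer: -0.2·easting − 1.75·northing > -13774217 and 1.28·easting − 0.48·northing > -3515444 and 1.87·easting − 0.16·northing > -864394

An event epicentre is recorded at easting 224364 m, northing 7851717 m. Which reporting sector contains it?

East

-0.2·224364 − 1.75·7851717 = -13785377.550, which is < -13774217
1.28·224364 − 0.48·7851717 = -3481638.240, which is > -3515444
1.87·224364 − 0.16·7851717 = -836714.040, which is > -864394
This sign pattern matches East.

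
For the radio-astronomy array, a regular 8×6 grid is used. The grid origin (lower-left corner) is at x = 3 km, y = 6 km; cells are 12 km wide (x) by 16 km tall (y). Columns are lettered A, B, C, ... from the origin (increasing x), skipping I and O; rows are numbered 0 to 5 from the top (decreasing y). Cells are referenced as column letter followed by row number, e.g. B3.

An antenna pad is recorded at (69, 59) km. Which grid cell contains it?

Column index: ⌊(69 − 3) / 12⌋ = ⌊5.500⌋ = 5 → column F
Row offset from origin: ⌊(59 − 6) / 16⌋ = ⌊3.312⌋ = 3 → row 2 (counted from top)

F2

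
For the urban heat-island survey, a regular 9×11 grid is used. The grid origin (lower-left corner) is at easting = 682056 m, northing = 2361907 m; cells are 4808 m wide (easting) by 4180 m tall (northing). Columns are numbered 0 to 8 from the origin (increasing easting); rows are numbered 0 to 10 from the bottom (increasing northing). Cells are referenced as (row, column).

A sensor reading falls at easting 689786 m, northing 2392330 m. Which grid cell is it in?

(7, 1)

Column index: ⌊(689786 − 682056) / 4808⌋ = ⌊1.608⌋ = 1
Row offset from origin: ⌊(2392330 − 2361907) / 4180⌋ = ⌊7.278⌋ = 7 → row 7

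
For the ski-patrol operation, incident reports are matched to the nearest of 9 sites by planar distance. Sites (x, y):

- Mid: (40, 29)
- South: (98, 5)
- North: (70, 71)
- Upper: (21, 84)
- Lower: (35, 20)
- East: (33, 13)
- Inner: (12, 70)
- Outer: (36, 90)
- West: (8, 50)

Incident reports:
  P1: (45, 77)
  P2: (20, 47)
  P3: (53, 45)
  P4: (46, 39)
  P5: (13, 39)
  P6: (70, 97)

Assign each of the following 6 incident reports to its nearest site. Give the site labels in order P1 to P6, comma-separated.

Outer, West, Mid, Mid, West, North

P1 → Outer (d²=250.00)
P2 → West (d²=153.00)
P3 → Mid (d²=425.00)
P4 → Mid (d²=136.00)
P5 → West (d²=146.00)
P6 → North (d²=676.00)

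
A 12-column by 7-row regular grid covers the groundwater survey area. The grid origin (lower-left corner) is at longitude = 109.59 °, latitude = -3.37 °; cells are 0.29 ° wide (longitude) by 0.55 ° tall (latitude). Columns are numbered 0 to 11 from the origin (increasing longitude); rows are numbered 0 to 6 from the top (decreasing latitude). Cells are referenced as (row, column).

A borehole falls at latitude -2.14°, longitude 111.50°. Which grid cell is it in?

Column index: ⌊(111.50 − 109.59) / 0.29⌋ = ⌊6.586⌋ = 6
Row offset from origin: ⌊(-2.14 − -3.37) / 0.55⌋ = ⌊2.236⌋ = 2 → row 4 (counted from top)

(4, 6)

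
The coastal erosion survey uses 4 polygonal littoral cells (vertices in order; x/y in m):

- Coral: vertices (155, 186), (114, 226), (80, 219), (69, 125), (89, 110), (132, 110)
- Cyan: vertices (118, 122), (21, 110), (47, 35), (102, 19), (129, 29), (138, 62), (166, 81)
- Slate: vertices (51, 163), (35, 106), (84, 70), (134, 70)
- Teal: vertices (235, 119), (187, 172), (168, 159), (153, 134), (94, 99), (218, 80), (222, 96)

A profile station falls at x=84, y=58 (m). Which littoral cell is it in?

Cyan

Cast a ray rightward from (84, 58). For each polygon, the edges (by vertex number in listed order) whose endpoints lie on opposite sides of y = 58, where each meets that height, and whether that is right or left of the point:
Coral: no edge straddles that height → 0 crossings.
Cyan: 2–3 at x≈39.0 (left), 5–6 at x≈136.9 (right) → 1 crossing.
Slate: no edge straddles that height → 0 crossings.
Teal: no edge straddles that height → 0 crossings.
Only Cyan has an odd count, so the point is inside Cyan.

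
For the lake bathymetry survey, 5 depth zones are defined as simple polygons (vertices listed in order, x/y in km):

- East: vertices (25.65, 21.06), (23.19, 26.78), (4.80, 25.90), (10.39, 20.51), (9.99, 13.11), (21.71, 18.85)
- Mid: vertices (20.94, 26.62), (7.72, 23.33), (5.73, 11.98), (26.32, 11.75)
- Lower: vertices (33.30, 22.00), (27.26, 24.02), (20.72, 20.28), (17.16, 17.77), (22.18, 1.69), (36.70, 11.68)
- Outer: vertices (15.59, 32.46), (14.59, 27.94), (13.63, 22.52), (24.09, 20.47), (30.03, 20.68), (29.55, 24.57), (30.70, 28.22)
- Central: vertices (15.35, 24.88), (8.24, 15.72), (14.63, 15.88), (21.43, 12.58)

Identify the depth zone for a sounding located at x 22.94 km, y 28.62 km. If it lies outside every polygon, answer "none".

Cast a ray rightward from (22.94, 28.62). For each polygon, the edges (by vertex number in listed order) whose endpoints lie on opposite sides of y = 28.62, where each meets that height, and whether that is right or left of the point:
East: no edge straddles that height → 0 crossings.
Mid: no edge straddles that height → 0 crossings.
Lower: no edge straddles that height → 0 crossings.
Outer: 1–2 at x≈14.740 (left), 7–1 at x≈29.275 (right) → 1 crossing.
Central: no edge straddles that height → 0 crossings.
Only Outer has an odd count, so the point is inside Outer.

Outer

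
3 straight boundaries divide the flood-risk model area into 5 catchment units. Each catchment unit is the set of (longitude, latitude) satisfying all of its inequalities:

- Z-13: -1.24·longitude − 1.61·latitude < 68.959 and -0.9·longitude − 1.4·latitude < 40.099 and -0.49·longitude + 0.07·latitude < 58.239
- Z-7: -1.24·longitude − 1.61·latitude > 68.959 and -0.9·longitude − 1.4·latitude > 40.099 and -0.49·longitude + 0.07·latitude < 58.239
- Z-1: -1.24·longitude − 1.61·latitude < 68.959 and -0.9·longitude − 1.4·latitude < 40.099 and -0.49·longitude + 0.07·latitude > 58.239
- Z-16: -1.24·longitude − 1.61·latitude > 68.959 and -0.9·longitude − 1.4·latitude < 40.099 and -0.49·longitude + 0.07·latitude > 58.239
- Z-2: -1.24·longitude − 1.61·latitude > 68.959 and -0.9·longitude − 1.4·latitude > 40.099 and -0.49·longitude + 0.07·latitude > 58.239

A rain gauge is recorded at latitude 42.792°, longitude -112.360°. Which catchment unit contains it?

Z-7

-1.24·-112.360 − 1.61·42.792 = 70.431, which is > 68.959
-0.9·-112.360 − 1.4·42.792 = 41.215, which is > 40.099
-0.49·-112.360 + 0.07·42.792 = 58.052, which is < 58.239
This sign pattern matches Z-7.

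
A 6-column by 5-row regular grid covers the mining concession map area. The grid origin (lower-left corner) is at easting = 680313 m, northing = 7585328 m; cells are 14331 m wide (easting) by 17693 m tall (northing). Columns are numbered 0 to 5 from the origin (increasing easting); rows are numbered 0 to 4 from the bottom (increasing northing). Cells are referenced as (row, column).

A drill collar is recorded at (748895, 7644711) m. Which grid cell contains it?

(3, 4)

Column index: ⌊(748895 − 680313) / 14331⌋ = ⌊4.786⌋ = 4
Row offset from origin: ⌊(7644711 − 7585328) / 17693⌋ = ⌊3.356⌋ = 3 → row 3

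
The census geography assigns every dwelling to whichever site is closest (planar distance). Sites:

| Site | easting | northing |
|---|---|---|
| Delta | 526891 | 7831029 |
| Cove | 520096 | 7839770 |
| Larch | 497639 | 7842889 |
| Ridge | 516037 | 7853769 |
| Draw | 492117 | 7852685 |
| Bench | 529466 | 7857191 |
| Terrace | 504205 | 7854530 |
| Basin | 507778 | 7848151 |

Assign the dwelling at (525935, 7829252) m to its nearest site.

Squared distances to each site:
Delta: 4071665.000; Cove: 144722245.000; Larch: 986631385.000; Ridge: 699053693.000; Draw: 1692762613.000; Bench: 793055682.000; Terrace: 1111170184.000; Basin: 686848850.000.
Minimum at Delta.

Delta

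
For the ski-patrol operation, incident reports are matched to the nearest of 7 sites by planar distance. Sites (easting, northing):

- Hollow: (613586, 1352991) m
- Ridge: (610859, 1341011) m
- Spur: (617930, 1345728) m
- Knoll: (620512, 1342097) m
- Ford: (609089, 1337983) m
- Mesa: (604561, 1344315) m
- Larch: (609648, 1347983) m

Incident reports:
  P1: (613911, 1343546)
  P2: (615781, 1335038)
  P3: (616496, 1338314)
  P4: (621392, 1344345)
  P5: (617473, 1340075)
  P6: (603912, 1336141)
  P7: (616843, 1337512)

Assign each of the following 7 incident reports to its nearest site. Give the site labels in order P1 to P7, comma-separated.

P1 → Ridge (d²=15740929.00)
P2 → Ford (d²=53455889.00)
P3 → Knoll (d²=30439345.00)
P4 → Knoll (d²=5827904.00)
P5 → Knoll (d²=13324005.00)
P6 → Ford (d²=30194293.00)
P7 → Knoll (d²=34483786.00)

Ridge, Ford, Knoll, Knoll, Knoll, Ford, Knoll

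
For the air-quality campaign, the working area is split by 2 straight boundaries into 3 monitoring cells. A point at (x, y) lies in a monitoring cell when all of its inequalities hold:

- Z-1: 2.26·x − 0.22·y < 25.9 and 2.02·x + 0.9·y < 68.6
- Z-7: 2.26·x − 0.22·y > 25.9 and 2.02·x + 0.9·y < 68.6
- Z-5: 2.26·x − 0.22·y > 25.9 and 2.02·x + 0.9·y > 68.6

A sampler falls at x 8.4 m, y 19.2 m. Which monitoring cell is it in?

Z-1

2.26·8.4 − 0.22·19.2 = 14.760, which is < 25.9
2.02·8.4 + 0.9·19.2 = 34.248, which is < 68.6
This sign pattern matches Z-1.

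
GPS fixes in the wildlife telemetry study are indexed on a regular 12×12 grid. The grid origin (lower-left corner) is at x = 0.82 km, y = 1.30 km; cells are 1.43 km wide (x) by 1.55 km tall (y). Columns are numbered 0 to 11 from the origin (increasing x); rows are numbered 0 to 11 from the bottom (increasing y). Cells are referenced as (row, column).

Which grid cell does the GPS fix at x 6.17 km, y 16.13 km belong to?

(9, 3)

Column index: ⌊(6.17 − 0.82) / 1.43⌋ = ⌊3.741⌋ = 3
Row offset from origin: ⌊(16.13 − 1.30) / 1.55⌋ = ⌊9.568⌋ = 9 → row 9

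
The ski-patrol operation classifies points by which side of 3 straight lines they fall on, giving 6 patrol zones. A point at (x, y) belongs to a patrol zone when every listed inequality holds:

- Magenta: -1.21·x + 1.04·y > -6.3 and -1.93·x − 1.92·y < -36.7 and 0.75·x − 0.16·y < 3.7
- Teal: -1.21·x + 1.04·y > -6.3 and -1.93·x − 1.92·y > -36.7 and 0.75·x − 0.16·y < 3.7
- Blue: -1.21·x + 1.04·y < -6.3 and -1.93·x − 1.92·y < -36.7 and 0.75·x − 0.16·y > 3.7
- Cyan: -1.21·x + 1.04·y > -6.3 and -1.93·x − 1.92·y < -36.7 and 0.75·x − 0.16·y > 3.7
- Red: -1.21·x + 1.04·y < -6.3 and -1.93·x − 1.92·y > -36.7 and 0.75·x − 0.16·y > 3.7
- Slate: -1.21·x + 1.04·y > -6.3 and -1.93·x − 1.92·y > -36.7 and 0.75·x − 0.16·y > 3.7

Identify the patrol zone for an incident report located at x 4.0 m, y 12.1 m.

Teal

-1.21·4.0 + 1.04·12.1 = 7.744, which is > -6.3
-1.93·4.0 − 1.92·12.1 = -30.952, which is > -36.7
0.75·4.0 − 0.16·12.1 = 1.064, which is < 3.7
This sign pattern matches Teal.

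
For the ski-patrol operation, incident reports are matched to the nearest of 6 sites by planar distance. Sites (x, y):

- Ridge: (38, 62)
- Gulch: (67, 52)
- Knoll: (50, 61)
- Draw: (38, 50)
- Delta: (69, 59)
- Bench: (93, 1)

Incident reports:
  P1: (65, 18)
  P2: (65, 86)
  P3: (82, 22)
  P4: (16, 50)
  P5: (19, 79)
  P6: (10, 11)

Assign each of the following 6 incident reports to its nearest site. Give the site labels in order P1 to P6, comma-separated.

Bench, Delta, Bench, Draw, Ridge, Draw

P1 → Bench (d²=1073.00)
P2 → Delta (d²=745.00)
P3 → Bench (d²=562.00)
P4 → Draw (d²=484.00)
P5 → Ridge (d²=650.00)
P6 → Draw (d²=2305.00)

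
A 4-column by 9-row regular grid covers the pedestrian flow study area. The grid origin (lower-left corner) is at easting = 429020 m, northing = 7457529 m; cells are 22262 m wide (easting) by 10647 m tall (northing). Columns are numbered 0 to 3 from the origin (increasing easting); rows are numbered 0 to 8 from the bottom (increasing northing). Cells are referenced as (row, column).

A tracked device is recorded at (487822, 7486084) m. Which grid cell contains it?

(2, 2)

Column index: ⌊(487822 − 429020) / 22262⌋ = ⌊2.641⌋ = 2
Row offset from origin: ⌊(7486084 − 7457529) / 10647⌋ = ⌊2.682⌋ = 2 → row 2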